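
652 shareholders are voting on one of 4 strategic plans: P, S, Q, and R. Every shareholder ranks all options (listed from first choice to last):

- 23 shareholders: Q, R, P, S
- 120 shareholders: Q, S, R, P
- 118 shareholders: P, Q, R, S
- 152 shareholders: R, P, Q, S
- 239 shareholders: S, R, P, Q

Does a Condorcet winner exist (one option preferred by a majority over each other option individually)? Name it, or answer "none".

Checking pairwise contests:
S beats P 359–293.
Q beats S 413–239.
P beats Q 509–143.
S beats R 359–293.
Every option loses at least one head-to-head, so there is no Condorcet winner.

none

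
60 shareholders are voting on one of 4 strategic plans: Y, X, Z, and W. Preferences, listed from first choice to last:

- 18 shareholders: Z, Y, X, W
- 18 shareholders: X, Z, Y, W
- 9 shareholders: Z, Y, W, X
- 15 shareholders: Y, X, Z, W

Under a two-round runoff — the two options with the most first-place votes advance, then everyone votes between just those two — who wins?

Round 1 first-place votes: Y 15, X 18, Z 27, W 0.
Z and X advance.
Runoff: Z is preferred to X by 27 voters; X by 33.
X wins the runoff.

X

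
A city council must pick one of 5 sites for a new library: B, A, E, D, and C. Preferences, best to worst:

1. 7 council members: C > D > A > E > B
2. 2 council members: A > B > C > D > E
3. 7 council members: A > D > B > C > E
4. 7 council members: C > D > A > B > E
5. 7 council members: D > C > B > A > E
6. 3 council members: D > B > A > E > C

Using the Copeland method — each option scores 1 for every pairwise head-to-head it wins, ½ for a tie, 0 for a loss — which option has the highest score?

D

B: beats E; loses to A, D, and C → score 1.
A: beats B and E; loses to D and C → score 2.
E: loses to B, A, D, and C → score 0.
D: beats B, A, E, and C → score 4.
C: beats B, A, and E; loses to D → score 3.
D has the best pairwise record.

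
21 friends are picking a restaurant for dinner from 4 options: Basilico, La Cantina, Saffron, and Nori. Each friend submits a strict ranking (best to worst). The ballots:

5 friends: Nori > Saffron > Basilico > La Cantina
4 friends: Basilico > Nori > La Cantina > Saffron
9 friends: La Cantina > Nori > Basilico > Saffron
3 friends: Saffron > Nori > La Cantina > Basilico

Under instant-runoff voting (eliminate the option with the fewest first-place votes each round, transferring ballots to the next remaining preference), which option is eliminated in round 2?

Basilico

Round 1: Basilico 4, La Cantina 9, Saffron 3, Nori 5. Eliminate Saffron.
Round 2: Basilico 4, La Cantina 9, Nori 8. Eliminate Basilico.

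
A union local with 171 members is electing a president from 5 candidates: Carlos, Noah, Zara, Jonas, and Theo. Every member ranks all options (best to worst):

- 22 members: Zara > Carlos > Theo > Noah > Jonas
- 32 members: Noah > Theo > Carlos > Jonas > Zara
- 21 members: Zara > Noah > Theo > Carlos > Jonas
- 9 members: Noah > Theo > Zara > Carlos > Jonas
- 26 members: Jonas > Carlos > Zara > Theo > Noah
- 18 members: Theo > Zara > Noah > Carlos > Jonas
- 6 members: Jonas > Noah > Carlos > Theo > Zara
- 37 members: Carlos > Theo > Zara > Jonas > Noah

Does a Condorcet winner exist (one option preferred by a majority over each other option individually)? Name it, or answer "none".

Checking pairwise contests:
Noah beats Carlos 86–85.
Zara beats Noah 124–47.
Carlos beats Zara 101–70.
Carlos beats Jonas 139–32.
Carlos beats Theo 91–80.
Every option loses at least one head-to-head, so there is no Condorcet winner.

none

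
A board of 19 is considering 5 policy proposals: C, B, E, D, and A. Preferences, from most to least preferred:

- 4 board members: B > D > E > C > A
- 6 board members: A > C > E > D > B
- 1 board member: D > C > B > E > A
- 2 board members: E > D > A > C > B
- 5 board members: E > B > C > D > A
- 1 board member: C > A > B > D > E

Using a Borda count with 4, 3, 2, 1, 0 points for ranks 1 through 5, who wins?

C: 4·1 + 6·3 + 1·3 + 2·1 + 5·2 + 1·4 = 41
B: 4·4 + 6·0 + 1·2 + 2·0 + 5·3 + 1·2 = 35
E: 4·2 + 6·2 + 1·1 + 2·4 + 5·4 + 1·0 = 49
D: 4·3 + 6·1 + 1·4 + 2·3 + 5·1 + 1·1 = 34
A: 4·0 + 6·4 + 1·0 + 2·2 + 5·0 + 1·3 = 31
E has the highest Borda score (49).

E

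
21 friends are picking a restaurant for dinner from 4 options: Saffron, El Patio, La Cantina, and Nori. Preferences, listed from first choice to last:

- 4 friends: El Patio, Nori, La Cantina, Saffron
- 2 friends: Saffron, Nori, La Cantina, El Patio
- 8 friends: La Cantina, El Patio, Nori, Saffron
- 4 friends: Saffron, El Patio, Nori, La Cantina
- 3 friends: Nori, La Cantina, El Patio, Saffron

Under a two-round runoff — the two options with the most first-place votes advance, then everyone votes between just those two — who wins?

La Cantina

Round 1 first-place votes: Saffron 6, El Patio 4, La Cantina 8, Nori 3.
La Cantina and Saffron advance.
Runoff: La Cantina is preferred to Saffron by 15 voters; Saffron by 6.
La Cantina wins the runoff.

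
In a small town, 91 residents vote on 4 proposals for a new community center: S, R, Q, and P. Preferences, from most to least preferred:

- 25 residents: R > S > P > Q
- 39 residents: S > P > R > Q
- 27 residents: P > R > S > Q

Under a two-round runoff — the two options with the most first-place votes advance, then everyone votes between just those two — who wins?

S

Round 1 first-place votes: S 39, R 25, Q 0, P 27.
S and P advance.
Runoff: S is preferred to P by 64 voters; P by 27.
S wins the runoff.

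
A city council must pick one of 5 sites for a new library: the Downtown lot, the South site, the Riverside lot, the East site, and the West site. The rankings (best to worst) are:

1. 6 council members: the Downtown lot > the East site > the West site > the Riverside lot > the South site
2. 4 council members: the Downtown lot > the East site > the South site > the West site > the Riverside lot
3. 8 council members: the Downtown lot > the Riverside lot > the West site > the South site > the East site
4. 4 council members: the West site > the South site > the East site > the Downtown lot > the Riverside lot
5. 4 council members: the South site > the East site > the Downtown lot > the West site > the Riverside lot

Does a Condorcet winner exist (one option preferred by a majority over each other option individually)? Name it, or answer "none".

the Downtown lot

the Downtown lot vs the South site: 18–8 for the Downtown lot.
the Downtown lot vs the Riverside lot: 26–0 for the Downtown lot.
the Downtown lot vs the East site: 18–8 for the Downtown lot.
the Downtown lot vs the West site: 22–4 for the Downtown lot.
the Downtown lot beats every other option head-to-head.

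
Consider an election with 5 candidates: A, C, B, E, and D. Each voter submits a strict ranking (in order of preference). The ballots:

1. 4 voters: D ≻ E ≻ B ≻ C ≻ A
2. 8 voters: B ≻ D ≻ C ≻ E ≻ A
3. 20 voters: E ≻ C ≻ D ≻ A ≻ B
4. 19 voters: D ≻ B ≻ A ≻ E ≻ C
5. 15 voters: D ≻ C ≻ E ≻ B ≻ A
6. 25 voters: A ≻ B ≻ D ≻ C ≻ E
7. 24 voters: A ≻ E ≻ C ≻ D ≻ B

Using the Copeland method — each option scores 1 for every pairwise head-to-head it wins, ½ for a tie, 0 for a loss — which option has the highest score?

A: beats C, B, and E; loses to D → score 3.
C: beats B; loses to A, E, and D → score 1.
B: loses to A, C, E, and D → score 0.
E: beats C and B; loses to A and D → score 2.
D: beats A, C, B, and E → score 4.
D has the best pairwise record.

D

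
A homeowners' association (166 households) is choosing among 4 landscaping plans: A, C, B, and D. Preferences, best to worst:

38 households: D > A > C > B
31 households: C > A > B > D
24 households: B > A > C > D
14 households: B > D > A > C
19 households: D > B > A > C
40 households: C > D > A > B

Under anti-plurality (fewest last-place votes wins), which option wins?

Last-place votes: A 0, C 33, B 78, D 55.
A is ranked last by the fewest voters, so A wins.

A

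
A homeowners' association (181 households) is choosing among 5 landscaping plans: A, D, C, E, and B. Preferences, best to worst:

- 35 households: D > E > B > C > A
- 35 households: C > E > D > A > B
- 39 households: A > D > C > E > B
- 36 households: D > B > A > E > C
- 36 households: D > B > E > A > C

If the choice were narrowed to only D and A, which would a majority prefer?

D

Voters preferring D to A: 142; preferring A to D: 39.
D wins the head-to-head.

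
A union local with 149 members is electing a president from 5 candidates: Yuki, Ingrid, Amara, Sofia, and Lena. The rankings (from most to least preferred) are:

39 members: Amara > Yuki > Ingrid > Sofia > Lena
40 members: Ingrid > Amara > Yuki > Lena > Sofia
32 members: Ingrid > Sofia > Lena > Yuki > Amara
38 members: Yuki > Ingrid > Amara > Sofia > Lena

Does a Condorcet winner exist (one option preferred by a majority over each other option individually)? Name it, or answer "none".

Checking pairwise contests:
Amara beats Yuki 79–70.
Yuki beats Ingrid 77–72.
Ingrid beats Amara 110–39.
Yuki beats Sofia 117–32.
Yuki beats Lena 117–32.
Every option loses at least one head-to-head, so there is no Condorcet winner.

none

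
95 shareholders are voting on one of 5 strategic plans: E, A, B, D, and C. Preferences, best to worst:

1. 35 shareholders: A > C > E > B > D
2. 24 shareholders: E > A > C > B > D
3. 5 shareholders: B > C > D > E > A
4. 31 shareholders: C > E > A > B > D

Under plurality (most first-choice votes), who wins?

First-place votes: E 24, A 35, B 5, D 0, C 31.
A has the most first-place votes.

A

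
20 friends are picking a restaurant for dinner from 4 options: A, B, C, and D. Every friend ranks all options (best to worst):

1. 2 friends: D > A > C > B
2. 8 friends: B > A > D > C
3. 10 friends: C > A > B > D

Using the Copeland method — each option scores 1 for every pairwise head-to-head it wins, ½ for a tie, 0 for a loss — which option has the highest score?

A

A: beats B and D; ties C → score 2.5.
B: beats D; loses to A and C → score 1.
C: beats B; ties A and D → score 2.
D: ties C; loses to A and B → score 0.5.
A has the best pairwise record.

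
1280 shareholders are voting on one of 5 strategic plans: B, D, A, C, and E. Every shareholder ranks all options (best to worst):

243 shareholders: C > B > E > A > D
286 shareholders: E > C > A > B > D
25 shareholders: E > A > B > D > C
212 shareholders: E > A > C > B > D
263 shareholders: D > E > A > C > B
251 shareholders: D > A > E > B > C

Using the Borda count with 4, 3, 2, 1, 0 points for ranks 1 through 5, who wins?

E

B: 243·3 + 286·1 + 25·2 + 212·1 + 263·0 + 251·1 = 1528
D: 243·0 + 286·0 + 25·1 + 212·0 + 263·4 + 251·4 = 2081
A: 243·1 + 286·2 + 25·3 + 212·3 + 263·2 + 251·3 = 2805
C: 243·4 + 286·3 + 25·0 + 212·2 + 263·1 + 251·0 = 2517
E: 243·2 + 286·4 + 25·4 + 212·4 + 263·3 + 251·2 = 3869
E has the highest Borda score (3869).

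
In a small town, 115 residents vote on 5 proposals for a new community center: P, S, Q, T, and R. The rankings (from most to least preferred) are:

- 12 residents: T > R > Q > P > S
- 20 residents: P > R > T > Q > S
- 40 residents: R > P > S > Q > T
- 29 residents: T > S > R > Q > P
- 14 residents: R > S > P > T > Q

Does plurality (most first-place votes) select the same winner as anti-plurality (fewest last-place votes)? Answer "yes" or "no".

Plurality — first-place votes: P 20, S 0, Q 0, T 41, R 54. Winner: R.
Anti-plurality — last-place votes: P 29, S 32, Q 14, T 40, R 0. Winner: R.
The two methods agree.

yes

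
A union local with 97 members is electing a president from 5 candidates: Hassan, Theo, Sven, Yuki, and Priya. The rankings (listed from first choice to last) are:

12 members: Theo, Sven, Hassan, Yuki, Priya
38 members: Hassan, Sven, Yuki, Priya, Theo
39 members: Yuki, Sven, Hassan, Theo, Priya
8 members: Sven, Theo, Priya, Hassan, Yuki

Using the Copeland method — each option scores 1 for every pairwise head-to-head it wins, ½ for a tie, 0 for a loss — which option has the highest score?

Sven

Hassan: beats Theo, Yuki, and Priya; loses to Sven → score 3.
Theo: beats Priya; loses to Hassan, Sven, and Yuki → score 1.
Sven: beats Hassan, Theo, Yuki, and Priya → score 4.
Yuki: beats Theo and Priya; loses to Hassan and Sven → score 2.
Priya: loses to Hassan, Theo, Sven, and Yuki → score 0.
Sven has the best pairwise record.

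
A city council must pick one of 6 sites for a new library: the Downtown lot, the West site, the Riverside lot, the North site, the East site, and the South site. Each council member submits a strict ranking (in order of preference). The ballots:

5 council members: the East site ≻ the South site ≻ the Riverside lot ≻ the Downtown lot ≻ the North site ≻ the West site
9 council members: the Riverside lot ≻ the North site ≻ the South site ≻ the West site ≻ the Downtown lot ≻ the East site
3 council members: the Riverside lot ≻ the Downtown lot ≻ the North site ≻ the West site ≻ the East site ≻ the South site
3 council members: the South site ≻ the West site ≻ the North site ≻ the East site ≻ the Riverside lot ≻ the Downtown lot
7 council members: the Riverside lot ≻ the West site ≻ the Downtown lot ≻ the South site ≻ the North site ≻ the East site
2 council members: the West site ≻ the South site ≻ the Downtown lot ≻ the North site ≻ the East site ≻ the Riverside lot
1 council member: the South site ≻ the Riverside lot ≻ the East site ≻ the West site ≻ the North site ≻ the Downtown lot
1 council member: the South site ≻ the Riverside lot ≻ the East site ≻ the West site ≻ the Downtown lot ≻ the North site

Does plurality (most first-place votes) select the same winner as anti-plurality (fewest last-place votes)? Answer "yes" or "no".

no

Plurality — first-place votes: the Downtown lot 0, the West site 2, the Riverside lot 19, the North site 0, the East site 5, the South site 5. Winner: the Riverside lot.
Anti-plurality — last-place votes: the Downtown lot 4, the West site 5, the Riverside lot 2, the North site 1, the East site 16, the South site 3. Winner: the North site.
The two methods disagree.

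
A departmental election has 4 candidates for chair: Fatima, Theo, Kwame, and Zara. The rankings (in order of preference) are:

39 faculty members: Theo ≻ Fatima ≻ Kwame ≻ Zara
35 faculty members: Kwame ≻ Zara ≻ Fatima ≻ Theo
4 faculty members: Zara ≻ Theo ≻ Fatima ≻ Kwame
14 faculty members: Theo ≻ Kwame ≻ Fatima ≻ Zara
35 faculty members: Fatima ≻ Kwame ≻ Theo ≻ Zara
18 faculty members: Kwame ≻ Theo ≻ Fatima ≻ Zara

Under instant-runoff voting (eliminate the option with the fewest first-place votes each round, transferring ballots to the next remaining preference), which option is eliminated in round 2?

Fatima

Round 1: Fatima 35, Theo 53, Kwame 53, Zara 4. Eliminate Zara.
Round 2: Fatima 35, Theo 57, Kwame 53. Eliminate Fatima.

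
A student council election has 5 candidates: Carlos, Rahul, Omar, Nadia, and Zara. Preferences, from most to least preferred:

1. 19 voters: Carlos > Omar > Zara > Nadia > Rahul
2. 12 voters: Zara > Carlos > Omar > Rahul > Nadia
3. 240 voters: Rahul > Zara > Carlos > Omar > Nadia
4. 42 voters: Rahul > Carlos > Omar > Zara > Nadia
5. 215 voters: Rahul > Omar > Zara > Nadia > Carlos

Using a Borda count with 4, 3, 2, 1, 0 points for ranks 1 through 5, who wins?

Rahul

Carlos: 19·4 + 12·3 + 240·2 + 42·3 + 215·0 = 718
Rahul: 19·0 + 12·1 + 240·4 + 42·4 + 215·4 = 2000
Omar: 19·3 + 12·2 + 240·1 + 42·2 + 215·3 = 1050
Nadia: 19·1 + 12·0 + 240·0 + 42·0 + 215·1 = 234
Zara: 19·2 + 12·4 + 240·3 + 42·1 + 215·2 = 1278
Rahul has the highest Borda score (2000).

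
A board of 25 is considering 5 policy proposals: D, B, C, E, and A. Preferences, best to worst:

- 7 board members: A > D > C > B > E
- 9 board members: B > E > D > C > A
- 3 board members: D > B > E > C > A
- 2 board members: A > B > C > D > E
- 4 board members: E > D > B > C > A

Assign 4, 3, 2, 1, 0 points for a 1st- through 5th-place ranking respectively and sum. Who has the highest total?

D: 7·3 + 9·2 + 3·4 + 2·1 + 4·3 = 65
B: 7·1 + 9·4 + 3·3 + 2·3 + 4·2 = 66
C: 7·2 + 9·1 + 3·1 + 2·2 + 4·1 = 34
E: 7·0 + 9·3 + 3·2 + 2·0 + 4·4 = 49
A: 7·4 + 9·0 + 3·0 + 2·4 + 4·0 = 36
B has the highest Borda score (66).

B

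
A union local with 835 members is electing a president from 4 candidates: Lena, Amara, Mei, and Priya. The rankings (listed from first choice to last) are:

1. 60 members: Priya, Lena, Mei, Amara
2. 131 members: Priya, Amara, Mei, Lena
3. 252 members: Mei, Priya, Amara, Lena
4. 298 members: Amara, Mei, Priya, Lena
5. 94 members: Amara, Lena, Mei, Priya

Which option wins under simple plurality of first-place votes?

First-place votes: Lena 0, Amara 392, Mei 252, Priya 191.
Amara has the most first-place votes.

Amara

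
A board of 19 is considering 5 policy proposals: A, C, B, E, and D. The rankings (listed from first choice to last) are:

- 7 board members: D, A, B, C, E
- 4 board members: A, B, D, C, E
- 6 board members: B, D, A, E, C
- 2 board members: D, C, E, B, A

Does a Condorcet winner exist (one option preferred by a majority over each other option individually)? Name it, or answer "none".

none

Checking pairwise contests:
D beats A 15–4.
A beats C 17–2.
A beats B 11–8.
A beats E 17–2.
B beats D 10–9.
Every option loses at least one head-to-head, so there is no Condorcet winner.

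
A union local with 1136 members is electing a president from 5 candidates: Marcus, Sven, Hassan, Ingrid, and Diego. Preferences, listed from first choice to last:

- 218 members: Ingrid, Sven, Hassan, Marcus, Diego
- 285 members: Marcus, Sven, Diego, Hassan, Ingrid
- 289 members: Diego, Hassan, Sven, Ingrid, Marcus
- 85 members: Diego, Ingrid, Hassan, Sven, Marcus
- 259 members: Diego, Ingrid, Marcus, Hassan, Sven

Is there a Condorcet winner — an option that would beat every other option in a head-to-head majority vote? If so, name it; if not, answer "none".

Diego vs Marcus: 633–503 for Diego.
Diego vs Sven: 633–503 for Diego.
Diego vs Hassan: 918–218 for Diego.
Diego vs Ingrid: 918–218 for Diego.
Diego beats every other option head-to-head.

Diego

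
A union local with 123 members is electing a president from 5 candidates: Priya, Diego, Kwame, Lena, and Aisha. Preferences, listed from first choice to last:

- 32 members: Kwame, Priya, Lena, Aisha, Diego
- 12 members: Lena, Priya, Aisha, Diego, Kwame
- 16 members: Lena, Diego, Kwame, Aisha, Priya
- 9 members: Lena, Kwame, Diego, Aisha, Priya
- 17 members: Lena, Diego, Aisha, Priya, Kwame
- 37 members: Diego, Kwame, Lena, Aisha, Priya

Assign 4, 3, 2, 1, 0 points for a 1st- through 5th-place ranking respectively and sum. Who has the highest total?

Lena

Priya: 32·3 + 12·3 + 16·0 + 9·0 + 17·1 + 37·0 = 149
Diego: 32·0 + 12·1 + 16·3 + 9·2 + 17·3 + 37·4 = 277
Kwame: 32·4 + 12·0 + 16·2 + 9·3 + 17·0 + 37·3 = 298
Lena: 32·2 + 12·4 + 16·4 + 9·4 + 17·4 + 37·2 = 354
Aisha: 32·1 + 12·2 + 16·1 + 9·1 + 17·2 + 37·1 = 152
Lena has the highest Borda score (354).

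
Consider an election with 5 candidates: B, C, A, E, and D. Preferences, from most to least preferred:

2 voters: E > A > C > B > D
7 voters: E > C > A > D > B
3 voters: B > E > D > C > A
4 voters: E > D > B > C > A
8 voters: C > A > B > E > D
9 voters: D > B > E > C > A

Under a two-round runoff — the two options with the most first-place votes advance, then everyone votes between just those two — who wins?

Round 1 first-place votes: B 3, C 8, A 0, E 13, D 9.
E and D advance.
Runoff: E is preferred to D by 24 voters; D by 9.
E wins the runoff.

E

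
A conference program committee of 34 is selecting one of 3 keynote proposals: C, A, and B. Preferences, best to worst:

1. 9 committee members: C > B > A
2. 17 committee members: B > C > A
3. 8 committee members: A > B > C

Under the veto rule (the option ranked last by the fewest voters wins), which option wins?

Last-place votes: C 8, A 26, B 0.
B is ranked last by the fewest voters, so B wins.

B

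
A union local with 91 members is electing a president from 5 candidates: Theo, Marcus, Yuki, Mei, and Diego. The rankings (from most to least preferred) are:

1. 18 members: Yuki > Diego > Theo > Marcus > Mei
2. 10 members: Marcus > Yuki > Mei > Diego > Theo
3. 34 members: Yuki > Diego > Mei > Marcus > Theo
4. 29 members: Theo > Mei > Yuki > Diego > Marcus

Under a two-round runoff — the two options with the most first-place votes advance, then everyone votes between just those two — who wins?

Round 1 first-place votes: Theo 29, Marcus 10, Yuki 52, Mei 0, Diego 0.
Yuki and Theo advance.
Runoff: Yuki is preferred to Theo by 62 voters; Theo by 29.
Yuki wins the runoff.

Yuki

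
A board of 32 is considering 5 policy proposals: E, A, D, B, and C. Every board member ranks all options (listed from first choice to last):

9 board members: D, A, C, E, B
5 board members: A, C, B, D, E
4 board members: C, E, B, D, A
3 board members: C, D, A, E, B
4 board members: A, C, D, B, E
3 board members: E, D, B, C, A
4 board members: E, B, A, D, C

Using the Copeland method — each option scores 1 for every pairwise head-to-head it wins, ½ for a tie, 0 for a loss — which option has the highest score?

D

E: beats B; loses to A, D, and C → score 1.
A: beats E, B, and C; loses to D → score 3.
D: beats E, A, and B; ties C → score 3.5.
B: loses to E, A, D, and C → score 0.
C: beats E and B; ties D; loses to A → score 2.5.
D has the best pairwise record.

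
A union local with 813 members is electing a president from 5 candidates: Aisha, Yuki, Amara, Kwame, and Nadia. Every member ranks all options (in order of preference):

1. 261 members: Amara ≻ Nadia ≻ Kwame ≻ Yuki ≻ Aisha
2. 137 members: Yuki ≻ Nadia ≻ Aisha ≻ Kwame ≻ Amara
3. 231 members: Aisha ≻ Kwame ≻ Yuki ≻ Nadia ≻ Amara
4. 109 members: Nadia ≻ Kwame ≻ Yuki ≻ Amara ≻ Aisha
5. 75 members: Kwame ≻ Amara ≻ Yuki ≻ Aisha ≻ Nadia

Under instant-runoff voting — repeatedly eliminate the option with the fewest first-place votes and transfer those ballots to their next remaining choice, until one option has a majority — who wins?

Round 1: Aisha 231, Yuki 137, Amara 261, Kwame 75, Nadia 109. Eliminate Kwame.
Round 2: Aisha 231, Yuki 137, Amara 336, Nadia 109. Eliminate Nadia.
Round 3: Aisha 231, Yuki 246, Amara 336. Eliminate Aisha.
Round 4: Yuki 477, Amara 336. Yuki has a majority.

Yuki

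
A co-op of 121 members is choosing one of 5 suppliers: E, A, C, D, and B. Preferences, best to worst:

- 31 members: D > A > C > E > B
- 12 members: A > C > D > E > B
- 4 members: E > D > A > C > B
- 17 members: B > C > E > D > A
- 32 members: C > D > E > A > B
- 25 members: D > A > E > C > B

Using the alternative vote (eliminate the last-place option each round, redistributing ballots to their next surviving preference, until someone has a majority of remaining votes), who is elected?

C

Round 1: E 4, A 12, C 32, D 56, B 17. Eliminate E.
Round 2: A 12, C 32, D 60, B 17. Eliminate A.
Round 3: C 44, D 60, B 17. Eliminate B.
Round 4: C 61, D 60. C has a majority.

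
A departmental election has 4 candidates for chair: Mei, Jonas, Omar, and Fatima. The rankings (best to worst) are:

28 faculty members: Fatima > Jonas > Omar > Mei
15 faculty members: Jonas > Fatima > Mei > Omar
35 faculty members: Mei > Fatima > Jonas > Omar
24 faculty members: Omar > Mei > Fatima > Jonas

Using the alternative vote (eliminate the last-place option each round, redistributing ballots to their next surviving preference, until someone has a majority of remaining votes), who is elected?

Mei

Round 1: Mei 35, Jonas 15, Omar 24, Fatima 28. Eliminate Jonas.
Round 2: Mei 35, Omar 24, Fatima 43. Eliminate Omar.
Round 3: Mei 59, Fatima 43. Mei has a majority.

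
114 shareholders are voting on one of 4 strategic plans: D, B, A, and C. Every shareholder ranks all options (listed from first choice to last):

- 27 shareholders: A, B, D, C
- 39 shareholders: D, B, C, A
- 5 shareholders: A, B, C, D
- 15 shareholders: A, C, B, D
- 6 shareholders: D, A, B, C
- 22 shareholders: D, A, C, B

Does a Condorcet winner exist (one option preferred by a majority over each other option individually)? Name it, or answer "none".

D vs B: 67–47 for D.
D vs A: 67–47 for D.
D vs C: 94–20 for D.
D beats every other option head-to-head.

D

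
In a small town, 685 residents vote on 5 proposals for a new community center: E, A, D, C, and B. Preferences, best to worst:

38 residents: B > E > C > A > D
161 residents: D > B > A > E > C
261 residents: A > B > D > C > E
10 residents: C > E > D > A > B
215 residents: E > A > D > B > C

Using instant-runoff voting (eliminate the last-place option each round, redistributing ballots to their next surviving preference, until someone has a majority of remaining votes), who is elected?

A

Round 1: E 215, A 261, D 161, C 10, B 38. Eliminate C.
Round 2: E 225, A 261, D 161, B 38. Eliminate B.
Round 3: E 263, A 261, D 161. Eliminate D.
Round 4: E 263, A 422. A has a majority.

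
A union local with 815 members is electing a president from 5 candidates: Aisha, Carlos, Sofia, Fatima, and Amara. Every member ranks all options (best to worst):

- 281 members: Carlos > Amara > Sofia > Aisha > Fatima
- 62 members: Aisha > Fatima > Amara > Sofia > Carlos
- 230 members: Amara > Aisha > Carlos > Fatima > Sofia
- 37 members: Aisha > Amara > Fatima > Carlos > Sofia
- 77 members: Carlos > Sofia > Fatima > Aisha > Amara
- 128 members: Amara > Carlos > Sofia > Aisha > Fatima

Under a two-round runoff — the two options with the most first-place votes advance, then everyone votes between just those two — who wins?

Round 1 first-place votes: Aisha 99, Carlos 358, Sofia 0, Fatima 0, Amara 358.
Carlos and Amara advance.
Runoff: Carlos is preferred to Amara by 358 voters; Amara by 457.
Amara wins the runoff.

Amara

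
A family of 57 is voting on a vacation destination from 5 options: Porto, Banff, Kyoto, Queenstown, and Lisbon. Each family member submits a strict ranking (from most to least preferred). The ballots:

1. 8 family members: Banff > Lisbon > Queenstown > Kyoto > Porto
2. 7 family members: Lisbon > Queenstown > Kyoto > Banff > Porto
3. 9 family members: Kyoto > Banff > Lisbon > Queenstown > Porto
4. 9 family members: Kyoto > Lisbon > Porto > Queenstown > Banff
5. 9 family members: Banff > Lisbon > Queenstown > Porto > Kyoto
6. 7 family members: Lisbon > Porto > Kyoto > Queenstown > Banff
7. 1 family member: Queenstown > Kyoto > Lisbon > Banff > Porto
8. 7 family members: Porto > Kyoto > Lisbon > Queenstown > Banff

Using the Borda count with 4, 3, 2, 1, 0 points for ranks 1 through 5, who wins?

Porto: 8·0 + 7·0 + 9·0 + 9·2 + 9·1 + 7·3 + 1·0 + 7·4 = 76
Banff: 8·4 + 7·1 + 9·3 + 9·0 + 9·4 + 7·0 + 1·1 + 7·0 = 103
Kyoto: 8·1 + 7·2 + 9·4 + 9·4 + 9·0 + 7·2 + 1·3 + 7·3 = 132
Queenstown: 8·2 + 7·3 + 9·1 + 9·1 + 9·2 + 7·1 + 1·4 + 7·1 = 91
Lisbon: 8·3 + 7·4 + 9·2 + 9·3 + 9·3 + 7·4 + 1·2 + 7·2 = 168
Lisbon has the highest Borda score (168).

Lisbon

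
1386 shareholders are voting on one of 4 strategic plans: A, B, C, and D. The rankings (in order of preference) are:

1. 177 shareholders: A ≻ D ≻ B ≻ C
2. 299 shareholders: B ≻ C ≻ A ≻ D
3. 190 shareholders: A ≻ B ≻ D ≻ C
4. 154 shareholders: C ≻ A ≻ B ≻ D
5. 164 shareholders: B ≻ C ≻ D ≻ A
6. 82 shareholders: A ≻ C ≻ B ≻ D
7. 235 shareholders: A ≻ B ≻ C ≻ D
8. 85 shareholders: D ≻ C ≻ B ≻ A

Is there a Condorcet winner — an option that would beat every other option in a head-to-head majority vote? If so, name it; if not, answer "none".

Checking pairwise contests:
C beats A 702–684.
A beats B 838–548.
B beats C 1065–321.
A beats D 1137–249.
Every option loses at least one head-to-head, so there is no Condorcet winner.

none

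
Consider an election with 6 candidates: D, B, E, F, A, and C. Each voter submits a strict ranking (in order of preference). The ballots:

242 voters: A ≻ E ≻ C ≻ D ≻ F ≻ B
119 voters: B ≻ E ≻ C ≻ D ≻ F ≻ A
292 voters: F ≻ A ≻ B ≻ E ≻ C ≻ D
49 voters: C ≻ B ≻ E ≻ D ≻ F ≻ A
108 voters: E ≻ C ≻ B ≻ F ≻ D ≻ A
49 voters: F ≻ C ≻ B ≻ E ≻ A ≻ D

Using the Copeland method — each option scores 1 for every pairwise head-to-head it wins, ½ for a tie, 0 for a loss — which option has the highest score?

D: loses to B, E, F, A, and C → score 0.
B: beats D and E; loses to F, A, and C → score 2.
E: beats D, F, and C; loses to B and A → score 3.
F: beats D, B, and A; loses to E and C → score 3.
A: beats D, B, E, and C; loses to F → score 4.
C: beats D, B, and F; loses to E and A → score 3.
A has the best pairwise record.

A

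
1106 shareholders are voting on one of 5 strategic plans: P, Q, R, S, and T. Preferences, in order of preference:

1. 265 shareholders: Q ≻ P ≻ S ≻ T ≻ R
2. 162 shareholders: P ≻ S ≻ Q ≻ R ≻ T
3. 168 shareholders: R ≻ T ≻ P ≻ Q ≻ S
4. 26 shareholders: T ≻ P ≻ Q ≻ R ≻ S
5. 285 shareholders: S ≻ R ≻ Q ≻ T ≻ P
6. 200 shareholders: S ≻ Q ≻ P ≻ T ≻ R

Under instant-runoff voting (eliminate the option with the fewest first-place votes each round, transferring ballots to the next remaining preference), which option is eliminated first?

T

Round 1: P 162, Q 265, R 168, S 485, T 26. Eliminate T.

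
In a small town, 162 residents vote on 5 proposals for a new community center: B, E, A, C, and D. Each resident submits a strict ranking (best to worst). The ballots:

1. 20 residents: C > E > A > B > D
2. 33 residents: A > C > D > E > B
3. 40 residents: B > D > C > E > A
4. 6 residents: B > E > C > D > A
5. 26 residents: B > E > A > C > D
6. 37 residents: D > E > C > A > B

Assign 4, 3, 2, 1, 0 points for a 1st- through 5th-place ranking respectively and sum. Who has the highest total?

B: 20·1 + 33·0 + 40·4 + 6·4 + 26·4 + 37·0 = 308
E: 20·3 + 33·1 + 40·1 + 6·3 + 26·3 + 37·3 = 340
A: 20·2 + 33·4 + 40·0 + 6·0 + 26·2 + 37·1 = 261
C: 20·4 + 33·3 + 40·2 + 6·2 + 26·1 + 37·2 = 371
D: 20·0 + 33·2 + 40·3 + 6·1 + 26·0 + 37·4 = 340
C has the highest Borda score (371).

C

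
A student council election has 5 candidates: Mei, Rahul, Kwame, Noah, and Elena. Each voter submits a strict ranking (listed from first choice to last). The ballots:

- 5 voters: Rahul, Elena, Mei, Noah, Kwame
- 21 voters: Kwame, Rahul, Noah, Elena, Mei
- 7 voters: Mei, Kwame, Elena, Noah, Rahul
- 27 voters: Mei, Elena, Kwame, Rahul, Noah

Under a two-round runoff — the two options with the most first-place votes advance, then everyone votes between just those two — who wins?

Round 1 first-place votes: Mei 34, Rahul 5, Kwame 21, Noah 0, Elena 0.
Mei and Kwame advance.
Runoff: Mei is preferred to Kwame by 39 voters; Kwame by 21.
Mei wins the runoff.

Mei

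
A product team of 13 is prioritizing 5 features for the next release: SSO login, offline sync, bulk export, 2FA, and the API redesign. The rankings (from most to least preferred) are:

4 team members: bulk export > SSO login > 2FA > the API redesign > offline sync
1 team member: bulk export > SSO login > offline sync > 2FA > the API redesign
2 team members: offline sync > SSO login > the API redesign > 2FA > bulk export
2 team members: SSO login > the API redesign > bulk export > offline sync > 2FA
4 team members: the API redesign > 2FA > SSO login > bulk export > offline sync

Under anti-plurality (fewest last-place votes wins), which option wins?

Last-place votes: SSO login 0, offline sync 8, bulk export 2, 2FA 2, the API redesign 1.
SSO login is ranked last by the fewest voters, so SSO login wins.

SSO login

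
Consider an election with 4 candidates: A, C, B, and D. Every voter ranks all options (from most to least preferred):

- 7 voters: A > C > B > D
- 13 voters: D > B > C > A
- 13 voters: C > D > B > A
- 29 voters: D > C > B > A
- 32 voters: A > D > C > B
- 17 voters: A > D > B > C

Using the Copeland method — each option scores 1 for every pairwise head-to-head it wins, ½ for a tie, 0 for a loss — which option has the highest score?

A: beats C, B, and D → score 3.
C: beats B; loses to A and D → score 1.
B: loses to A, C, and D → score 0.
D: beats C and B; loses to A → score 2.
A has the best pairwise record.

A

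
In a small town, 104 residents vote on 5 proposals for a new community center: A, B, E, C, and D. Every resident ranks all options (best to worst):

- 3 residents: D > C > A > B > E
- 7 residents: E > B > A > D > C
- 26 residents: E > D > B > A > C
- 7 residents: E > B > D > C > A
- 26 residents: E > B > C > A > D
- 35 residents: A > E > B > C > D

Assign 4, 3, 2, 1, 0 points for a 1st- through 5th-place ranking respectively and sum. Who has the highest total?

E

A: 3·2 + 7·2 + 26·1 + 7·0 + 26·1 + 35·4 = 212
B: 3·1 + 7·3 + 26·2 + 7·3 + 26·3 + 35·2 = 245
E: 3·0 + 7·4 + 26·4 + 7·4 + 26·4 + 35·3 = 369
C: 3·3 + 7·0 + 26·0 + 7·1 + 26·2 + 35·1 = 103
D: 3·4 + 7·1 + 26·3 + 7·2 + 26·0 + 35·0 = 111
E has the highest Borda score (369).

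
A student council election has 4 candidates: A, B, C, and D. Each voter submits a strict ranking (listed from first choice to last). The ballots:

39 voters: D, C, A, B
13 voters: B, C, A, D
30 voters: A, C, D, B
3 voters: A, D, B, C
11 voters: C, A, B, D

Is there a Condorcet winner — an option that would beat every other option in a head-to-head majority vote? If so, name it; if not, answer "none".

C

C vs A: 63–33 for C.
C vs B: 80–16 for C.
C vs D: 54–42 for C.
C beats every other option head-to-head.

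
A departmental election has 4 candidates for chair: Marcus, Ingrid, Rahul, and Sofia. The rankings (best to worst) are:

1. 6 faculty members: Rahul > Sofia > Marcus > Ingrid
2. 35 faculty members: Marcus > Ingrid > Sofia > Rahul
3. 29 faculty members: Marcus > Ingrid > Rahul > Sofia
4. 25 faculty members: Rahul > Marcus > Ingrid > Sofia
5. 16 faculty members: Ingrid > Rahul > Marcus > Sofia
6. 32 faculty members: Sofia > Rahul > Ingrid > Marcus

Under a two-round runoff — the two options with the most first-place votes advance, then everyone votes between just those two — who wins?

Marcus

Round 1 first-place votes: Marcus 64, Ingrid 16, Rahul 31, Sofia 32.
Marcus and Sofia advance.
Runoff: Marcus is preferred to Sofia by 105 voters; Sofia by 38.
Marcus wins the runoff.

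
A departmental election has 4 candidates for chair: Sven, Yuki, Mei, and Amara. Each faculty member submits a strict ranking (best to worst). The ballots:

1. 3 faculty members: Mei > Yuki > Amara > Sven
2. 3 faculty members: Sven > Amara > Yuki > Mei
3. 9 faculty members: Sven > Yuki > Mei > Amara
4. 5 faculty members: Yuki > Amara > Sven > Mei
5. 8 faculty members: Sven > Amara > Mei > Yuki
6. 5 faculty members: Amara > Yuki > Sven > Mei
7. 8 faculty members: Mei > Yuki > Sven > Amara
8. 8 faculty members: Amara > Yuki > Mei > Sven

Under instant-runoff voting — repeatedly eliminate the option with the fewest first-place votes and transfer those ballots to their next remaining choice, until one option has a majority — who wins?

Sven

Round 1: Sven 20, Yuki 5, Mei 11, Amara 13. Eliminate Yuki.
Round 2: Sven 20, Mei 11, Amara 18. Eliminate Mei.
Round 3: Sven 28, Amara 21. Sven has a majority.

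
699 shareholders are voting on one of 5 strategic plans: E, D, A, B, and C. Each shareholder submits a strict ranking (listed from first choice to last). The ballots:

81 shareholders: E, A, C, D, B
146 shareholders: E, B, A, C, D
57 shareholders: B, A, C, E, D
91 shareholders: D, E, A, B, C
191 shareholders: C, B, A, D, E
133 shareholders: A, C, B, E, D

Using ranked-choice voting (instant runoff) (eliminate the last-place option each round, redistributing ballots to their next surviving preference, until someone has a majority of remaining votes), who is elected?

Round 1: E 227, D 91, A 133, B 57, C 191. Eliminate B.
Round 2: E 227, D 91, A 190, C 191. Eliminate D.
Round 3: E 318, A 190, C 191. Eliminate A.
Round 4: E 318, C 381. C has a majority.

C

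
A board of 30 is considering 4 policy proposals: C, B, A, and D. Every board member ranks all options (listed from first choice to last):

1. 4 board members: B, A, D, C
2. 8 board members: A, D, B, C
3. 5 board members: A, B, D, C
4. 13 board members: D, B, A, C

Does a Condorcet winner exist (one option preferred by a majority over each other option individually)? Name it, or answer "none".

none

Checking pairwise contests:
B beats C 30–0.
D beats B 21–9.
B beats A 17–13.
A beats D 17–13.
Every option loses at least one head-to-head, so there is no Condorcet winner.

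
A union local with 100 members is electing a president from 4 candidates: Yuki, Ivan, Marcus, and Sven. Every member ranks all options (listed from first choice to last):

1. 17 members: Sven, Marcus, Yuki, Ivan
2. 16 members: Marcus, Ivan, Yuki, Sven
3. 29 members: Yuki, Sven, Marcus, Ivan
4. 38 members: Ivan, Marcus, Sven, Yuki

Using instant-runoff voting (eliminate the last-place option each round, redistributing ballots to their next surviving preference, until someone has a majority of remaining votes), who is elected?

Ivan

Round 1: Yuki 29, Ivan 38, Marcus 16, Sven 17. Eliminate Marcus.
Round 2: Yuki 29, Ivan 54, Sven 17. Ivan has a majority.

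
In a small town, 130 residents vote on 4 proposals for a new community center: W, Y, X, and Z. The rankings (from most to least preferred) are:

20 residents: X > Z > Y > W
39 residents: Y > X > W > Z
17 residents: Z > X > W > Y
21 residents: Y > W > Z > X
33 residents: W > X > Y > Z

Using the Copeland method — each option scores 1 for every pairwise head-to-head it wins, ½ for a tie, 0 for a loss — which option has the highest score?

X

W: beats Z; loses to Y and X → score 1.
Y: beats W and Z; loses to X → score 2.
X: beats W, Y, and Z → score 3.
Z: loses to W, Y, and X → score 0.
X has the best pairwise record.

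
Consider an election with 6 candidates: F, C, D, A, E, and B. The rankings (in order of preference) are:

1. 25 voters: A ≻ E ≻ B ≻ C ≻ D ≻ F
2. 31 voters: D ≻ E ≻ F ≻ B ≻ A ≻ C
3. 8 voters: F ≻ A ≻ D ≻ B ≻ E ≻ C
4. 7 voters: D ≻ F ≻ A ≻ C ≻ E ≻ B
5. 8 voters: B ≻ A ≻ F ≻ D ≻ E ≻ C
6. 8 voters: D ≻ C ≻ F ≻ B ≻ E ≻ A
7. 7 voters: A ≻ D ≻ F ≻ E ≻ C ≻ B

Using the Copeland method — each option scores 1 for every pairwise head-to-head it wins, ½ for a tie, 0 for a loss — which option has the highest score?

D

F: beats C, A, and B; loses to D and E → score 3.
C: loses to F, D, A, E, and B → score 0.
D: beats F, C, E, and B; loses to A → score 4.
A: beats C, D, and E; ties B; loses to F → score 3.5.
E: beats F, C, and B; loses to D and A → score 3.
B: beats C; ties A; loses to F, D, and E → score 1.5.
D has the best pairwise record.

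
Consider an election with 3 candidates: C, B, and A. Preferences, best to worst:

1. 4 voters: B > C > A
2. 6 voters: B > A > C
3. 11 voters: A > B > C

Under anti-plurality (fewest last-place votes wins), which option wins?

Last-place votes: C 17, B 0, A 4.
B is ranked last by the fewest voters, so B wins.

B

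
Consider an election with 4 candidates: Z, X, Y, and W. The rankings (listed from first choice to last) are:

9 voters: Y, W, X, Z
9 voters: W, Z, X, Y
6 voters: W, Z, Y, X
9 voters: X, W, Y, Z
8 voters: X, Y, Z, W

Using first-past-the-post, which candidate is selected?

X

First-place votes: Z 0, X 17, Y 9, W 15.
X has the most first-place votes.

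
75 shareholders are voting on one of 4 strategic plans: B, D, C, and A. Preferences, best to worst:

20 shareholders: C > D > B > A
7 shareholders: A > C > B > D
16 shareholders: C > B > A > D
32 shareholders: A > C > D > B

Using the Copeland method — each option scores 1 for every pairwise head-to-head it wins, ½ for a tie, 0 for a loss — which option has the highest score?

B: loses to D, C, and A → score 0.
D: beats B; loses to C and A → score 1.
C: beats B and D; loses to A → score 2.
A: beats B, D, and C → score 3.
A has the best pairwise record.

A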